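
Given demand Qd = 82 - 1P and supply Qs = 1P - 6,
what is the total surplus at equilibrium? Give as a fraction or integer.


Find equilibrium: 82 - 1P = 1P - 6
82 + 6 = 2P
P* = 88/2 = 44
Q* = 1*44 - 6 = 38
Inverse demand: P = 82 - Q/1, so P_max = 82
Inverse supply: P = 6 + Q/1, so P_min = 6
CS = (1/2) * 38 * (82 - 44) = 722
PS = (1/2) * 38 * (44 - 6) = 722
TS = CS + PS = 722 + 722 = 1444

1444


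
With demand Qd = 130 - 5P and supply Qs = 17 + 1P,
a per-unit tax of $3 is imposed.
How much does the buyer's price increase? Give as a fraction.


With a per-unit tax, the buyer's price increase depends on relative slopes.
Supply slope: d = 1, Demand slope: b = 5
Buyer's price increase = d * tax / (b + d)
= 1 * 3 / (5 + 1)
= 3 / 6 = 1/2

1/2


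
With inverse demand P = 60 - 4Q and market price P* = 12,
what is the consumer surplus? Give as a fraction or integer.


Maximum willingness to pay (at Q=0): P_max = 60
Quantity demanded at P* = 12:
Q* = (60 - 12)/4 = 12
CS = (1/2) * Q* * (P_max - P*)
CS = (1/2) * 12 * (60 - 12)
CS = (1/2) * 12 * 48 = 288

288


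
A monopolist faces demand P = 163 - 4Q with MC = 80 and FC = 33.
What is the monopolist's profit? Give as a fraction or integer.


MR = MC: 163 - 8Q = 80
Q* = 83/8
P* = 163 - 4*83/8 = 243/2
Profit = (P* - MC)*Q* - FC
= (243/2 - 80)*83/8 - 33
= 83/2*83/8 - 33
= 6889/16 - 33 = 6361/16

6361/16


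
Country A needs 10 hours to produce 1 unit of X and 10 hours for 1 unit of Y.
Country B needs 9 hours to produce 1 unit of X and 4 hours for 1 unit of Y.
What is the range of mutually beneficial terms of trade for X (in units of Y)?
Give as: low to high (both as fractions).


Opportunity cost of X for Country A = hours_X / hours_Y = 10/10 = 1 units of Y
Opportunity cost of X for Country B = hours_X / hours_Y = 9/4 = 9/4 units of Y
Terms of trade must be between the two opportunity costs.
Range: 1 to 9/4

1 to 9/4


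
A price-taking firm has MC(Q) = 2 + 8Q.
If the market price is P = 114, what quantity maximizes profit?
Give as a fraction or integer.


In perfect competition, profit is maximized where P = MC.
114 = 2 + 8Q
112 = 8Q
Q* = 112/8 = 14

14


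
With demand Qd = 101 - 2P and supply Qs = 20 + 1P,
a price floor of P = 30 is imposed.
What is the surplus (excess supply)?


At P = 30:
Qd = 101 - 2*30 = 41
Qs = 20 + 1*30 = 50
Surplus = Qs - Qd = 50 - 41 = 9

9


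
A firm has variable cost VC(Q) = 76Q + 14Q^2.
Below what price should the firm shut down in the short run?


AVC(Q) = VC(Q)/Q = 76 + 14Q
AVC is increasing in Q, so minimum AVC is at Q -> 0+.
Min AVC = 76
The firm should shut down if P < 76.

76


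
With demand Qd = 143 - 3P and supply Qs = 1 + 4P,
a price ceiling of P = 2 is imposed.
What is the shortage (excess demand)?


At P = 2:
Qd = 143 - 3*2 = 137
Qs = 1 + 4*2 = 9
Shortage = Qd - Qs = 137 - 9 = 128

128


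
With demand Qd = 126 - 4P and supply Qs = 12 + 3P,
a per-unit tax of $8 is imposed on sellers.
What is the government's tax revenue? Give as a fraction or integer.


With tax on sellers, new supply: Qs' = 12 + 3(P - 8)
= 3P - 12
New equilibrium quantity:
Q_new = 330/7
Tax revenue = tax * Q_new = 8 * 330/7 = 2640/7

2640/7


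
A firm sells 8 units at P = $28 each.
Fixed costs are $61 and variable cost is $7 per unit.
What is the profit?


Total Revenue = P * Q = 28 * 8 = $224
Total Cost = FC + VC*Q = 61 + 7*8 = $117
Profit = TR - TC = 224 - 117 = $107

$107


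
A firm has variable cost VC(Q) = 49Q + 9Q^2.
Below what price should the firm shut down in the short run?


AVC(Q) = VC(Q)/Q = 49 + 9Q
AVC is increasing in Q, so minimum AVC is at Q -> 0+.
Min AVC = 49
The firm should shut down if P < 49.

49


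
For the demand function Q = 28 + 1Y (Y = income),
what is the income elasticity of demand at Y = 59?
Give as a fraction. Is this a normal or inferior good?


dQ/dY = 1
At Y = 59: Q = 28 + 1*59 = 87
Ey = (dQ/dY)(Y/Q) = 1 * 59 / 87 = 59/87
Since Ey > 0, this is a normal good.

59/87 (normal good)


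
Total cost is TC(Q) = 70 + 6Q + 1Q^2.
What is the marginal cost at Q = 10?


MC = dTC/dQ = 6 + 2*1*Q
At Q = 10:
MC = 6 + 2*10
MC = 6 + 20 = 26

26


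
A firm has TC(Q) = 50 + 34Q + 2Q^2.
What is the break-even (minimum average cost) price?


AC(Q) = 50/Q + 34 + 2Q
To minimize: dAC/dQ = -50/Q^2 + 2 = 0
Q^2 = 50/2 = 25
Q* = 5
Min AC = 50/5 + 34 + 2*5
Min AC = 10 + 34 + 10 = 54

54


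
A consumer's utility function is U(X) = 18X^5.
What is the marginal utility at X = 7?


MU = dU/dX = 18*5*X^(5-1)
MU = 90*X^4
At X = 7:
MU = 90 * 7^4
MU = 90 * 2401 = 216090

216090


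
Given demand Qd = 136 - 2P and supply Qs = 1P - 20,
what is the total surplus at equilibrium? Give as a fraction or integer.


Find equilibrium: 136 - 2P = 1P - 20
136 + 20 = 3P
P* = 156/3 = 52
Q* = 1*52 - 20 = 32
Inverse demand: P = 68 - Q/2, so P_max = 68
Inverse supply: P = 20 + Q/1, so P_min = 20
CS = (1/2) * 32 * (68 - 52) = 256
PS = (1/2) * 32 * (52 - 20) = 512
TS = CS + PS = 256 + 512 = 768

768


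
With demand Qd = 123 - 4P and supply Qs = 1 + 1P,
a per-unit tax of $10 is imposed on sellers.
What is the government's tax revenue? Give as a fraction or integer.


With tax on sellers, new supply: Qs' = 1 + 1(P - 10)
= 1P - 9
New equilibrium quantity:
Q_new = 87/5
Tax revenue = tax * Q_new = 10 * 87/5 = 174

174


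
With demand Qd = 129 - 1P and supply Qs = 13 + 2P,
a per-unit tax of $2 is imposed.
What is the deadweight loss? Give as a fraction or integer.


Pre-tax equilibrium quantity: Q* = 271/3
Post-tax equilibrium quantity: Q_tax = 89
Reduction in quantity: Q* - Q_tax = 4/3
DWL = (1/2) * tax * (Q* - Q_tax)
DWL = (1/2) * 2 * 4/3 = 4/3

4/3


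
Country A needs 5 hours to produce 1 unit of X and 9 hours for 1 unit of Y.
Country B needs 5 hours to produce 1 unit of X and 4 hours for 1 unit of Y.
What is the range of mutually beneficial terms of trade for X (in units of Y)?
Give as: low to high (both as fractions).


Opportunity cost of X for Country A = hours_X / hours_Y = 5/9 = 5/9 units of Y
Opportunity cost of X for Country B = hours_X / hours_Y = 5/4 = 5/4 units of Y
Terms of trade must be between the two opportunity costs.
Range: 5/9 to 5/4

5/9 to 5/4


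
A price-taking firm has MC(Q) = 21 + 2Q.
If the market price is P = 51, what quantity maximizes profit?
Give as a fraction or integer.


In perfect competition, profit is maximized where P = MC.
51 = 21 + 2Q
30 = 2Q
Q* = 30/2 = 15

15


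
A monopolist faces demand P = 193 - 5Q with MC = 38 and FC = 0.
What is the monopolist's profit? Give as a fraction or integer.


MR = MC: 193 - 10Q = 38
Q* = 31/2
P* = 193 - 5*31/2 = 231/2
Profit = (P* - MC)*Q* - FC
= (231/2 - 38)*31/2 - 0
= 155/2*31/2 - 0
= 4805/4 - 0 = 4805/4

4805/4


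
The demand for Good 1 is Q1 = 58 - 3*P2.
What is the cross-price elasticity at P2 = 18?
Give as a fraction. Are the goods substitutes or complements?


dQ1/dP2 = -3
At P2 = 18: Q1 = 58 - 3*18 = 4
Exy = (dQ1/dP2)(P2/Q1) = -3 * 18 / 4 = -27/2
Since Exy < 0, the goods are complements.

-27/2 (complements)


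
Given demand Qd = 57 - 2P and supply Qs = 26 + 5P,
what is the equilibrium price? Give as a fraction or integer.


At equilibrium, Qd = Qs.
57 - 2P = 26 + 5P
57 - 26 = 2P + 5P
31 = 7P
P* = 31/7 = 31/7

31/7


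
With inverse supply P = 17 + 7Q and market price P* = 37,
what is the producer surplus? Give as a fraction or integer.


Minimum supply price (at Q=0): P_min = 17
Quantity supplied at P* = 37:
Q* = (37 - 17)/7 = 20/7
PS = (1/2) * Q* * (P* - P_min)
PS = (1/2) * 20/7 * (37 - 17)
PS = (1/2) * 20/7 * 20 = 200/7

200/7


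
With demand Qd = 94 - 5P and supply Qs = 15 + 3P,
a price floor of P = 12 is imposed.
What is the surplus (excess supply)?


At P = 12:
Qd = 94 - 5*12 = 34
Qs = 15 + 3*12 = 51
Surplus = Qs - Qd = 51 - 34 = 17

17


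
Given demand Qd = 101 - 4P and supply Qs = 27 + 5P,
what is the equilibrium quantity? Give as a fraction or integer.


First find equilibrium price:
101 - 4P = 27 + 5P
P* = 74/9 = 74/9
Then substitute into demand:
Q* = 101 - 4 * 74/9 = 613/9

613/9


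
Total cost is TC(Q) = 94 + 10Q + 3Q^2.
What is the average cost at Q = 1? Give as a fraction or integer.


TC(1) = 94 + 10*1 + 3*1^2
TC(1) = 94 + 10 + 3 = 107
AC = TC/Q = 107/1 = 107

107


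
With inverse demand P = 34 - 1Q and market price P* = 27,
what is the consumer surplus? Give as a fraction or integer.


Maximum willingness to pay (at Q=0): P_max = 34
Quantity demanded at P* = 27:
Q* = (34 - 27)/1 = 7
CS = (1/2) * Q* * (P_max - P*)
CS = (1/2) * 7 * (34 - 27)
CS = (1/2) * 7 * 7 = 49/2

49/2


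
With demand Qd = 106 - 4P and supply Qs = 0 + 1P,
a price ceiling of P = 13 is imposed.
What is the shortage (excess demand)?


At P = 13:
Qd = 106 - 4*13 = 54
Qs = 0 + 1*13 = 13
Shortage = Qd - Qs = 54 - 13 = 41

41


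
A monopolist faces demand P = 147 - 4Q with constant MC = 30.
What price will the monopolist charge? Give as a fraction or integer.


MR = 147 - 8Q
Set MR = MC: 147 - 8Q = 30
Q* = 117/8
Substitute into demand:
P* = 147 - 4*117/8 = 177/2

177/2


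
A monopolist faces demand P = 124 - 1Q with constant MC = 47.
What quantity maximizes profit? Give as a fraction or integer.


TR = P*Q = (124 - 1Q)Q = 124Q - 1Q^2
MR = dTR/dQ = 124 - 2Q
Set MR = MC:
124 - 2Q = 47
77 = 2Q
Q* = 77/2 = 77/2

77/2


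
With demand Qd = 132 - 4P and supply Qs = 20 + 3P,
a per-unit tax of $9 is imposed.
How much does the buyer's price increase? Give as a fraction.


With a per-unit tax, the buyer's price increase depends on relative slopes.
Supply slope: d = 3, Demand slope: b = 4
Buyer's price increase = d * tax / (b + d)
= 3 * 9 / (4 + 3)
= 27 / 7 = 27/7

27/7


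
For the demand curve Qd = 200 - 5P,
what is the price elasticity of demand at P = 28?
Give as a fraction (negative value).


dQ/dP = -5
At P = 28: Q = 200 - 5*28 = 60
E = (dQ/dP)(P/Q) = (-5)(28/60) = -7/3

-7/3


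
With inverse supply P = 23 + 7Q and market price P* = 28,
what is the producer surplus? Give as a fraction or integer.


Minimum supply price (at Q=0): P_min = 23
Quantity supplied at P* = 28:
Q* = (28 - 23)/7 = 5/7
PS = (1/2) * Q* * (P* - P_min)
PS = (1/2) * 5/7 * (28 - 23)
PS = (1/2) * 5/7 * 5 = 25/14

25/14


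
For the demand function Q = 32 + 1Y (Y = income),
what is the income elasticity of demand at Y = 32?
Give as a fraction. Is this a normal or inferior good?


dQ/dY = 1
At Y = 32: Q = 32 + 1*32 = 64
Ey = (dQ/dY)(Y/Q) = 1 * 32 / 64 = 1/2
Since Ey > 0, this is a normal good.

1/2 (normal good)


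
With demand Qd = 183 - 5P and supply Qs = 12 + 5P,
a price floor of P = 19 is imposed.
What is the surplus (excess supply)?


At P = 19:
Qd = 183 - 5*19 = 88
Qs = 12 + 5*19 = 107
Surplus = Qs - Qd = 107 - 88 = 19

19


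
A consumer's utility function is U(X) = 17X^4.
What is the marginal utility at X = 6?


MU = dU/dX = 17*4*X^(4-1)
MU = 68*X^3
At X = 6:
MU = 68 * 6^3
MU = 68 * 216 = 14688

14688


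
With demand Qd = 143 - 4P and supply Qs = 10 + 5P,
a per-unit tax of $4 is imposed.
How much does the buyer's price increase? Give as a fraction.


With a per-unit tax, the buyer's price increase depends on relative slopes.
Supply slope: d = 5, Demand slope: b = 4
Buyer's price increase = d * tax / (b + d)
= 5 * 4 / (4 + 5)
= 20 / 9 = 20/9

20/9


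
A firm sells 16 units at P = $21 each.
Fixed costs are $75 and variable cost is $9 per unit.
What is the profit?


Total Revenue = P * Q = 21 * 16 = $336
Total Cost = FC + VC*Q = 75 + 9*16 = $219
Profit = TR - TC = 336 - 219 = $117

$117


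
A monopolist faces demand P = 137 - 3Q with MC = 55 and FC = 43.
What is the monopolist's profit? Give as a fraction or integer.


MR = MC: 137 - 6Q = 55
Q* = 41/3
P* = 137 - 3*41/3 = 96
Profit = (P* - MC)*Q* - FC
= (96 - 55)*41/3 - 43
= 41*41/3 - 43
= 1681/3 - 43 = 1552/3

1552/3


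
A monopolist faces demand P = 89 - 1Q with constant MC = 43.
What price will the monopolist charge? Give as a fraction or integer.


MR = 89 - 2Q
Set MR = MC: 89 - 2Q = 43
Q* = 23
Substitute into demand:
P* = 89 - 1*23 = 66

66


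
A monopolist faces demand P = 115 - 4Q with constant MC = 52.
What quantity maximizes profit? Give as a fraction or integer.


TR = P*Q = (115 - 4Q)Q = 115Q - 4Q^2
MR = dTR/dQ = 115 - 8Q
Set MR = MC:
115 - 8Q = 52
63 = 8Q
Q* = 63/8 = 63/8

63/8


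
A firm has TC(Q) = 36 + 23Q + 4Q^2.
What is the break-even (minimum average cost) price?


AC(Q) = 36/Q + 23 + 4Q
To minimize: dAC/dQ = -36/Q^2 + 4 = 0
Q^2 = 36/4 = 9
Q* = 3
Min AC = 36/3 + 23 + 4*3
Min AC = 12 + 23 + 12 = 47

47


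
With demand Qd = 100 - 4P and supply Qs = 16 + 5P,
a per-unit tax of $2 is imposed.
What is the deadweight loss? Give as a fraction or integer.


Pre-tax equilibrium quantity: Q* = 188/3
Post-tax equilibrium quantity: Q_tax = 524/9
Reduction in quantity: Q* - Q_tax = 40/9
DWL = (1/2) * tax * (Q* - Q_tax)
DWL = (1/2) * 2 * 40/9 = 40/9

40/9


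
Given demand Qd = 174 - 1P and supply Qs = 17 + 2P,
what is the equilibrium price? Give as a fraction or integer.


At equilibrium, Qd = Qs.
174 - 1P = 17 + 2P
174 - 17 = 1P + 2P
157 = 3P
P* = 157/3 = 157/3

157/3


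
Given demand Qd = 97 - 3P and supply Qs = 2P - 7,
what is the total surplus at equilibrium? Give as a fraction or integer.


Find equilibrium: 97 - 3P = 2P - 7
97 + 7 = 5P
P* = 104/5 = 104/5
Q* = 2*104/5 - 7 = 173/5
Inverse demand: P = 97/3 - Q/3, so P_max = 97/3
Inverse supply: P = 7/2 + Q/2, so P_min = 7/2
CS = (1/2) * 173/5 * (97/3 - 104/5) = 29929/150
PS = (1/2) * 173/5 * (104/5 - 7/2) = 29929/100
TS = CS + PS = 29929/150 + 29929/100 = 29929/60

29929/60


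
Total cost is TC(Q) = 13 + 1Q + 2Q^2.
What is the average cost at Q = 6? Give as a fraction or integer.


TC(6) = 13 + 1*6 + 2*6^2
TC(6) = 13 + 6 + 72 = 91
AC = TC/Q = 91/6 = 91/6

91/6


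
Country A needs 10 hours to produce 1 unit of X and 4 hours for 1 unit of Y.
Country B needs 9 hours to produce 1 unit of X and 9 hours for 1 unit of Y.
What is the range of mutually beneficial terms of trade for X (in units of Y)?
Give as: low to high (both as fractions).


Opportunity cost of X for Country A = hours_X / hours_Y = 10/4 = 5/2 units of Y
Opportunity cost of X for Country B = hours_X / hours_Y = 9/9 = 1 units of Y
Terms of trade must be between the two opportunity costs.
Range: 1 to 5/2

1 to 5/2


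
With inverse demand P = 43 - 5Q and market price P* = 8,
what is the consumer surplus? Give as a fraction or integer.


Maximum willingness to pay (at Q=0): P_max = 43
Quantity demanded at P* = 8:
Q* = (43 - 8)/5 = 7
CS = (1/2) * Q* * (P_max - P*)
CS = (1/2) * 7 * (43 - 8)
CS = (1/2) * 7 * 35 = 245/2

245/2


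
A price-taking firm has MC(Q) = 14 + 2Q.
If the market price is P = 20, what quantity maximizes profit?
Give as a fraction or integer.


In perfect competition, profit is maximized where P = MC.
20 = 14 + 2Q
6 = 2Q
Q* = 6/2 = 3

3


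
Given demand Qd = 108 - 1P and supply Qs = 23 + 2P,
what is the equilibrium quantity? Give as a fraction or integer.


First find equilibrium price:
108 - 1P = 23 + 2P
P* = 85/3 = 85/3
Then substitute into demand:
Q* = 108 - 1 * 85/3 = 239/3

239/3


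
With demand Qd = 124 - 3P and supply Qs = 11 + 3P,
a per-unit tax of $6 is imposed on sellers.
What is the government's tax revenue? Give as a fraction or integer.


With tax on sellers, new supply: Qs' = 11 + 3(P - 6)
= 3P - 7
New equilibrium quantity:
Q_new = 117/2
Tax revenue = tax * Q_new = 6 * 117/2 = 351

351


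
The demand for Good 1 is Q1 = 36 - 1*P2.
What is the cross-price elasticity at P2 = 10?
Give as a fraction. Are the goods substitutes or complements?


dQ1/dP2 = -1
At P2 = 10: Q1 = 36 - 1*10 = 26
Exy = (dQ1/dP2)(P2/Q1) = -1 * 10 / 26 = -5/13
Since Exy < 0, the goods are complements.

-5/13 (complements)


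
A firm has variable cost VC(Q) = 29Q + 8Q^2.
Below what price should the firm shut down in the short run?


AVC(Q) = VC(Q)/Q = 29 + 8Q
AVC is increasing in Q, so minimum AVC is at Q -> 0+.
Min AVC = 29
The firm should shut down if P < 29.

29


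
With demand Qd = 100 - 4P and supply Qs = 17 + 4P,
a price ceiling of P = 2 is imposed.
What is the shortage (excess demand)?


At P = 2:
Qd = 100 - 4*2 = 92
Qs = 17 + 4*2 = 25
Shortage = Qd - Qs = 92 - 25 = 67

67


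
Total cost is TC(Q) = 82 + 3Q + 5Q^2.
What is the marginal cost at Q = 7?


MC = dTC/dQ = 3 + 2*5*Q
At Q = 7:
MC = 3 + 10*7
MC = 3 + 70 = 73

73


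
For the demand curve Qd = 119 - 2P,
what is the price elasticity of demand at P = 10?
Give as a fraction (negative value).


dQ/dP = -2
At P = 10: Q = 119 - 2*10 = 99
E = (dQ/dP)(P/Q) = (-2)(10/99) = -20/99

-20/99


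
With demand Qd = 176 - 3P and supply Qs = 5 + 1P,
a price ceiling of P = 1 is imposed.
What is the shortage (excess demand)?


At P = 1:
Qd = 176 - 3*1 = 173
Qs = 5 + 1*1 = 6
Shortage = Qd - Qs = 173 - 6 = 167

167


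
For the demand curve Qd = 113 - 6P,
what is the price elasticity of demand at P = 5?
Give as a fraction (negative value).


dQ/dP = -6
At P = 5: Q = 113 - 6*5 = 83
E = (dQ/dP)(P/Q) = (-6)(5/83) = -30/83

-30/83


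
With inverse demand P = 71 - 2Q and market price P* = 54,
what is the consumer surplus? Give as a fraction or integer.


Maximum willingness to pay (at Q=0): P_max = 71
Quantity demanded at P* = 54:
Q* = (71 - 54)/2 = 17/2
CS = (1/2) * Q* * (P_max - P*)
CS = (1/2) * 17/2 * (71 - 54)
CS = (1/2) * 17/2 * 17 = 289/4

289/4


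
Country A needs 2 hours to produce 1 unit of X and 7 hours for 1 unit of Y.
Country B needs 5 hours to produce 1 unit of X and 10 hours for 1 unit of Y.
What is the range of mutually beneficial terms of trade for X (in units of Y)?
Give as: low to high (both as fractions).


Opportunity cost of X for Country A = hours_X / hours_Y = 2/7 = 2/7 units of Y
Opportunity cost of X for Country B = hours_X / hours_Y = 5/10 = 1/2 units of Y
Terms of trade must be between the two opportunity costs.
Range: 2/7 to 1/2

2/7 to 1/2


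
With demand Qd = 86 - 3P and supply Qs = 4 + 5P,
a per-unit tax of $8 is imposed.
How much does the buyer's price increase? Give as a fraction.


With a per-unit tax, the buyer's price increase depends on relative slopes.
Supply slope: d = 5, Demand slope: b = 3
Buyer's price increase = d * tax / (b + d)
= 5 * 8 / (3 + 5)
= 40 / 8 = 5

5


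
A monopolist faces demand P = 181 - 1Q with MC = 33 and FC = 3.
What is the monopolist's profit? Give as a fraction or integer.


MR = MC: 181 - 2Q = 33
Q* = 74
P* = 181 - 1*74 = 107
Profit = (P* - MC)*Q* - FC
= (107 - 33)*74 - 3
= 74*74 - 3
= 5476 - 3 = 5473

5473


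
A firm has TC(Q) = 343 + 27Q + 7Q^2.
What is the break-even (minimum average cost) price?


AC(Q) = 343/Q + 27 + 7Q
To minimize: dAC/dQ = -343/Q^2 + 7 = 0
Q^2 = 343/7 = 49
Q* = 7
Min AC = 343/7 + 27 + 7*7
Min AC = 49 + 27 + 49 = 125

125


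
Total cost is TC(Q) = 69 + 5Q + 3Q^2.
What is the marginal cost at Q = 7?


MC = dTC/dQ = 5 + 2*3*Q
At Q = 7:
MC = 5 + 6*7
MC = 5 + 42 = 47

47


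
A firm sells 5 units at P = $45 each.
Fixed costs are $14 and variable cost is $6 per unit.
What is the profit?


Total Revenue = P * Q = 45 * 5 = $225
Total Cost = FC + VC*Q = 14 + 6*5 = $44
Profit = TR - TC = 225 - 44 = $181

$181


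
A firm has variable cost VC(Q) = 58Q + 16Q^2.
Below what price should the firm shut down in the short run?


AVC(Q) = VC(Q)/Q = 58 + 16Q
AVC is increasing in Q, so minimum AVC is at Q -> 0+.
Min AVC = 58
The firm should shut down if P < 58.

58


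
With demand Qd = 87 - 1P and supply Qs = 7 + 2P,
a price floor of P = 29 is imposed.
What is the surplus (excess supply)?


At P = 29:
Qd = 87 - 1*29 = 58
Qs = 7 + 2*29 = 65
Surplus = Qs - Qd = 65 - 58 = 7

7


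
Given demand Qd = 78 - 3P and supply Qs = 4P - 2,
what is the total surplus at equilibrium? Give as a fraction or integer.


Find equilibrium: 78 - 3P = 4P - 2
78 + 2 = 7P
P* = 80/7 = 80/7
Q* = 4*80/7 - 2 = 306/7
Inverse demand: P = 26 - Q/3, so P_max = 26
Inverse supply: P = 1/2 + Q/4, so P_min = 1/2
CS = (1/2) * 306/7 * (26 - 80/7) = 15606/49
PS = (1/2) * 306/7 * (80/7 - 1/2) = 23409/98
TS = CS + PS = 15606/49 + 23409/98 = 7803/14

7803/14


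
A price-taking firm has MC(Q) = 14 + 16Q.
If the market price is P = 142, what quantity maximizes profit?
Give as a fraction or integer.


In perfect competition, profit is maximized where P = MC.
142 = 14 + 16Q
128 = 16Q
Q* = 128/16 = 8

8


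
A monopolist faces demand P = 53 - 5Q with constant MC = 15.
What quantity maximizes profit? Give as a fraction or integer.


TR = P*Q = (53 - 5Q)Q = 53Q - 5Q^2
MR = dTR/dQ = 53 - 10Q
Set MR = MC:
53 - 10Q = 15
38 = 10Q
Q* = 38/10 = 19/5

19/5


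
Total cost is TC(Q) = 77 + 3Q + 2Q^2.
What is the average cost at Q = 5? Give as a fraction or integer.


TC(5) = 77 + 3*5 + 2*5^2
TC(5) = 77 + 15 + 50 = 142
AC = TC/Q = 142/5 = 142/5

142/5


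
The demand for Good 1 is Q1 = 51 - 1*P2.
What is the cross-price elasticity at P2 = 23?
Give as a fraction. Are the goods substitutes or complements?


dQ1/dP2 = -1
At P2 = 23: Q1 = 51 - 1*23 = 28
Exy = (dQ1/dP2)(P2/Q1) = -1 * 23 / 28 = -23/28
Since Exy < 0, the goods are complements.

-23/28 (complements)


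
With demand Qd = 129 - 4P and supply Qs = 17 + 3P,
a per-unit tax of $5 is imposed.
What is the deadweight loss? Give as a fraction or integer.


Pre-tax equilibrium quantity: Q* = 65
Post-tax equilibrium quantity: Q_tax = 395/7
Reduction in quantity: Q* - Q_tax = 60/7
DWL = (1/2) * tax * (Q* - Q_tax)
DWL = (1/2) * 5 * 60/7 = 150/7

150/7


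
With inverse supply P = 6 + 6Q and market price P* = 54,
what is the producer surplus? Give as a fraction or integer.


Minimum supply price (at Q=0): P_min = 6
Quantity supplied at P* = 54:
Q* = (54 - 6)/6 = 8
PS = (1/2) * Q* * (P* - P_min)
PS = (1/2) * 8 * (54 - 6)
PS = (1/2) * 8 * 48 = 192

192


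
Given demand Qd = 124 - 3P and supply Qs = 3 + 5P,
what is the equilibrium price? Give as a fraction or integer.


At equilibrium, Qd = Qs.
124 - 3P = 3 + 5P
124 - 3 = 3P + 5P
121 = 8P
P* = 121/8 = 121/8

121/8


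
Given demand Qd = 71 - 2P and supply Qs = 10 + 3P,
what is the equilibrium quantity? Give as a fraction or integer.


First find equilibrium price:
71 - 2P = 10 + 3P
P* = 61/5 = 61/5
Then substitute into demand:
Q* = 71 - 2 * 61/5 = 233/5

233/5


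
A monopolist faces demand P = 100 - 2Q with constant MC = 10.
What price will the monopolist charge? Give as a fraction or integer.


MR = 100 - 4Q
Set MR = MC: 100 - 4Q = 10
Q* = 45/2
Substitute into demand:
P* = 100 - 2*45/2 = 55

55


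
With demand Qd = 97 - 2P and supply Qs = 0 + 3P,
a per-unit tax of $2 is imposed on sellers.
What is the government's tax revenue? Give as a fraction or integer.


With tax on sellers, new supply: Qs' = 0 + 3(P - 2)
= 3P - 6
New equilibrium quantity:
Q_new = 279/5
Tax revenue = tax * Q_new = 2 * 279/5 = 558/5

558/5


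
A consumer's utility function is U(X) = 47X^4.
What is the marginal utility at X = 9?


MU = dU/dX = 47*4*X^(4-1)
MU = 188*X^3
At X = 9:
MU = 188 * 9^3
MU = 188 * 729 = 137052

137052


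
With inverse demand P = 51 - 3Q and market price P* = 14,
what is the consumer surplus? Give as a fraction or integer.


Maximum willingness to pay (at Q=0): P_max = 51
Quantity demanded at P* = 14:
Q* = (51 - 14)/3 = 37/3
CS = (1/2) * Q* * (P_max - P*)
CS = (1/2) * 37/3 * (51 - 14)
CS = (1/2) * 37/3 * 37 = 1369/6

1369/6


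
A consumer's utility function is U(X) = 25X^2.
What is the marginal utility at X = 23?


MU = dU/dX = 25*2*X^(2-1)
MU = 50*X^1
At X = 23:
MU = 50 * 23^1
MU = 50 * 23 = 1150

1150


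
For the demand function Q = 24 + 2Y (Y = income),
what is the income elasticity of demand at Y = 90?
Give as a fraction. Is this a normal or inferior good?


dQ/dY = 2
At Y = 90: Q = 24 + 2*90 = 204
Ey = (dQ/dY)(Y/Q) = 2 * 90 / 204 = 15/17
Since Ey > 0, this is a normal good.

15/17 (normal good)


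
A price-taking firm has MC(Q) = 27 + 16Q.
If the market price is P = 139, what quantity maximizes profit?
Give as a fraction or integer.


In perfect competition, profit is maximized where P = MC.
139 = 27 + 16Q
112 = 16Q
Q* = 112/16 = 7

7


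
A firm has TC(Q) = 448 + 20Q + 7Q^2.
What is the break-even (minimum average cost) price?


AC(Q) = 448/Q + 20 + 7Q
To minimize: dAC/dQ = -448/Q^2 + 7 = 0
Q^2 = 448/7 = 64
Q* = 8
Min AC = 448/8 + 20 + 7*8
Min AC = 56 + 20 + 56 = 132

132


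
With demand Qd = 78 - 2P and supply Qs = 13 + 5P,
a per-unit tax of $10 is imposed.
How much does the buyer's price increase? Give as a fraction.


With a per-unit tax, the buyer's price increase depends on relative slopes.
Supply slope: d = 5, Demand slope: b = 2
Buyer's price increase = d * tax / (b + d)
= 5 * 10 / (2 + 5)
= 50 / 7 = 50/7

50/7


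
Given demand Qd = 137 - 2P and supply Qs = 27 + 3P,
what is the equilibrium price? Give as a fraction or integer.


At equilibrium, Qd = Qs.
137 - 2P = 27 + 3P
137 - 27 = 2P + 3P
110 = 5P
P* = 110/5 = 22

22


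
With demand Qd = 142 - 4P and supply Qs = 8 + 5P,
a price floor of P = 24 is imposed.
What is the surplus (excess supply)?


At P = 24:
Qd = 142 - 4*24 = 46
Qs = 8 + 5*24 = 128
Surplus = Qs - Qd = 128 - 46 = 82

82


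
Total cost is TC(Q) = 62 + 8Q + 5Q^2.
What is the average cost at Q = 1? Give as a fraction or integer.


TC(1) = 62 + 8*1 + 5*1^2
TC(1) = 62 + 8 + 5 = 75
AC = TC/Q = 75/1 = 75

75


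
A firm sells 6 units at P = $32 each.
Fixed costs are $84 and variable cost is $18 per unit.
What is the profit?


Total Revenue = P * Q = 32 * 6 = $192
Total Cost = FC + VC*Q = 84 + 18*6 = $192
Profit = TR - TC = 192 - 192 = $0

$0


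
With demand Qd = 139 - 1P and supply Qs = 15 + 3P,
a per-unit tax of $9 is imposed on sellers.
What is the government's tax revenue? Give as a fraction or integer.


With tax on sellers, new supply: Qs' = 15 + 3(P - 9)
= 3P - 12
New equilibrium quantity:
Q_new = 405/4
Tax revenue = tax * Q_new = 9 * 405/4 = 3645/4

3645/4


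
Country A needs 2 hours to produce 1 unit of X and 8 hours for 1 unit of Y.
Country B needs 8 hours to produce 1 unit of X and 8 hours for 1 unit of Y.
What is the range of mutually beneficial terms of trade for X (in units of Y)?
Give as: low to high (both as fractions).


Opportunity cost of X for Country A = hours_X / hours_Y = 2/8 = 1/4 units of Y
Opportunity cost of X for Country B = hours_X / hours_Y = 8/8 = 1 units of Y
Terms of trade must be between the two opportunity costs.
Range: 1/4 to 1

1/4 to 1


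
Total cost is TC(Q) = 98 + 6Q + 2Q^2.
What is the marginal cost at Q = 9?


MC = dTC/dQ = 6 + 2*2*Q
At Q = 9:
MC = 6 + 4*9
MC = 6 + 36 = 42

42


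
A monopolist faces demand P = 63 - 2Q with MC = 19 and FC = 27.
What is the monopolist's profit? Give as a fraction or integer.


MR = MC: 63 - 4Q = 19
Q* = 11
P* = 63 - 2*11 = 41
Profit = (P* - MC)*Q* - FC
= (41 - 19)*11 - 27
= 22*11 - 27
= 242 - 27 = 215

215


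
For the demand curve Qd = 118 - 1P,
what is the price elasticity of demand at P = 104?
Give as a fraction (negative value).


dQ/dP = -1
At P = 104: Q = 118 - 1*104 = 14
E = (dQ/dP)(P/Q) = (-1)(104/14) = -52/7

-52/7


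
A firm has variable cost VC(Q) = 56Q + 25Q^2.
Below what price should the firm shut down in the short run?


AVC(Q) = VC(Q)/Q = 56 + 25Q
AVC is increasing in Q, so minimum AVC is at Q -> 0+.
Min AVC = 56
The firm should shut down if P < 56.

56


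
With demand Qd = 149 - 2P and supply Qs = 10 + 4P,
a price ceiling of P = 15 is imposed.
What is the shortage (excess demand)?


At P = 15:
Qd = 149 - 2*15 = 119
Qs = 10 + 4*15 = 70
Shortage = Qd - Qs = 119 - 70 = 49

49


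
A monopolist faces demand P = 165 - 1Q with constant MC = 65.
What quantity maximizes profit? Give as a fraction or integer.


TR = P*Q = (165 - 1Q)Q = 165Q - 1Q^2
MR = dTR/dQ = 165 - 2Q
Set MR = MC:
165 - 2Q = 65
100 = 2Q
Q* = 100/2 = 50

50


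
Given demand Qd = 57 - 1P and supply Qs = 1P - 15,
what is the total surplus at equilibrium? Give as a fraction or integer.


Find equilibrium: 57 - 1P = 1P - 15
57 + 15 = 2P
P* = 72/2 = 36
Q* = 1*36 - 15 = 21
Inverse demand: P = 57 - Q/1, so P_max = 57
Inverse supply: P = 15 + Q/1, so P_min = 15
CS = (1/2) * 21 * (57 - 36) = 441/2
PS = (1/2) * 21 * (36 - 15) = 441/2
TS = CS + PS = 441/2 + 441/2 = 441

441


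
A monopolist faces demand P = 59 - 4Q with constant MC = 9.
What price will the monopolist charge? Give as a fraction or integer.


MR = 59 - 8Q
Set MR = MC: 59 - 8Q = 9
Q* = 25/4
Substitute into demand:
P* = 59 - 4*25/4 = 34

34


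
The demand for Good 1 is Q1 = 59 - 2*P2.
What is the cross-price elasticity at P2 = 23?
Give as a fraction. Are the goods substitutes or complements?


dQ1/dP2 = -2
At P2 = 23: Q1 = 59 - 2*23 = 13
Exy = (dQ1/dP2)(P2/Q1) = -2 * 23 / 13 = -46/13
Since Exy < 0, the goods are complements.

-46/13 (complements)


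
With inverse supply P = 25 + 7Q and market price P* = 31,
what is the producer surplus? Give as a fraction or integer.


Minimum supply price (at Q=0): P_min = 25
Quantity supplied at P* = 31:
Q* = (31 - 25)/7 = 6/7
PS = (1/2) * Q* * (P* - P_min)
PS = (1/2) * 6/7 * (31 - 25)
PS = (1/2) * 6/7 * 6 = 18/7

18/7


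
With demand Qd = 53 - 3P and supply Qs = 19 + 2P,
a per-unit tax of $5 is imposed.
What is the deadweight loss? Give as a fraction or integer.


Pre-tax equilibrium quantity: Q* = 163/5
Post-tax equilibrium quantity: Q_tax = 133/5
Reduction in quantity: Q* - Q_tax = 6
DWL = (1/2) * tax * (Q* - Q_tax)
DWL = (1/2) * 5 * 6 = 15

15


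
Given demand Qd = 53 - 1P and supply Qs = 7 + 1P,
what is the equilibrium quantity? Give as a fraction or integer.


First find equilibrium price:
53 - 1P = 7 + 1P
P* = 46/2 = 23
Then substitute into demand:
Q* = 53 - 1 * 23 = 30

30


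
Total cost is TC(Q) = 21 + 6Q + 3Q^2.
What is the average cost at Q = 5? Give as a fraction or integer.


TC(5) = 21 + 6*5 + 3*5^2
TC(5) = 21 + 30 + 75 = 126
AC = TC/Q = 126/5 = 126/5

126/5


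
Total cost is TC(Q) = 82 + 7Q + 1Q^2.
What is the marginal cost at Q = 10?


MC = dTC/dQ = 7 + 2*1*Q
At Q = 10:
MC = 7 + 2*10
MC = 7 + 20 = 27

27


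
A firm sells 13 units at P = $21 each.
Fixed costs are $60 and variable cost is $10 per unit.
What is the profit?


Total Revenue = P * Q = 21 * 13 = $273
Total Cost = FC + VC*Q = 60 + 10*13 = $190
Profit = TR - TC = 273 - 190 = $83

$83


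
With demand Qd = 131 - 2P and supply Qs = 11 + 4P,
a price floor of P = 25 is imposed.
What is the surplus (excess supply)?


At P = 25:
Qd = 131 - 2*25 = 81
Qs = 11 + 4*25 = 111
Surplus = Qs - Qd = 111 - 81 = 30

30


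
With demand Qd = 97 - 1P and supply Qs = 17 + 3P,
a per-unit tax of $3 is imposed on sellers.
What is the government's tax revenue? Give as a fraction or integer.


With tax on sellers, new supply: Qs' = 17 + 3(P - 3)
= 8 + 3P
New equilibrium quantity:
Q_new = 299/4
Tax revenue = tax * Q_new = 3 * 299/4 = 897/4

897/4


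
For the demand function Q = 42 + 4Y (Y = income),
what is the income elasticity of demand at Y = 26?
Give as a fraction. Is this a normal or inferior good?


dQ/dY = 4
At Y = 26: Q = 42 + 4*26 = 146
Ey = (dQ/dY)(Y/Q) = 4 * 26 / 146 = 52/73
Since Ey > 0, this is a normal good.

52/73 (normal good)


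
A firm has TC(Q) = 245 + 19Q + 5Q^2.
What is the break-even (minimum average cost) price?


AC(Q) = 245/Q + 19 + 5Q
To minimize: dAC/dQ = -245/Q^2 + 5 = 0
Q^2 = 245/5 = 49
Q* = 7
Min AC = 245/7 + 19 + 5*7
Min AC = 35 + 19 + 35 = 89

89


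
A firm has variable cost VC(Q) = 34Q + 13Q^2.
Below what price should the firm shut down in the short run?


AVC(Q) = VC(Q)/Q = 34 + 13Q
AVC is increasing in Q, so minimum AVC is at Q -> 0+.
Min AVC = 34
The firm should shut down if P < 34.

34


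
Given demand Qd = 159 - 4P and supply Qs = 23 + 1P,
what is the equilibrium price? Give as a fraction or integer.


At equilibrium, Qd = Qs.
159 - 4P = 23 + 1P
159 - 23 = 4P + 1P
136 = 5P
P* = 136/5 = 136/5

136/5


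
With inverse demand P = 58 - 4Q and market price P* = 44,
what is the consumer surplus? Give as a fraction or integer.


Maximum willingness to pay (at Q=0): P_max = 58
Quantity demanded at P* = 44:
Q* = (58 - 44)/4 = 7/2
CS = (1/2) * Q* * (P_max - P*)
CS = (1/2) * 7/2 * (58 - 44)
CS = (1/2) * 7/2 * 14 = 49/2

49/2


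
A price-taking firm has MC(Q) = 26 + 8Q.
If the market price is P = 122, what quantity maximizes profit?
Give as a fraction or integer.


In perfect competition, profit is maximized where P = MC.
122 = 26 + 8Q
96 = 8Q
Q* = 96/8 = 12

12


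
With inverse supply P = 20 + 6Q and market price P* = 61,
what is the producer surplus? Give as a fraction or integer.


Minimum supply price (at Q=0): P_min = 20
Quantity supplied at P* = 61:
Q* = (61 - 20)/6 = 41/6
PS = (1/2) * Q* * (P* - P_min)
PS = (1/2) * 41/6 * (61 - 20)
PS = (1/2) * 41/6 * 41 = 1681/12

1681/12


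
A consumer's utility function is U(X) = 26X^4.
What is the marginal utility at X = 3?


MU = dU/dX = 26*4*X^(4-1)
MU = 104*X^3
At X = 3:
MU = 104 * 3^3
MU = 104 * 27 = 2808

2808


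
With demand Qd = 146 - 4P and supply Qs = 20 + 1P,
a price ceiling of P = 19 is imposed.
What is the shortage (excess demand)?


At P = 19:
Qd = 146 - 4*19 = 70
Qs = 20 + 1*19 = 39
Shortage = Qd - Qs = 70 - 39 = 31

31


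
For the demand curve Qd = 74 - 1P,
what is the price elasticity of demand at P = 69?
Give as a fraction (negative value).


dQ/dP = -1
At P = 69: Q = 74 - 1*69 = 5
E = (dQ/dP)(P/Q) = (-1)(69/5) = -69/5

-69/5


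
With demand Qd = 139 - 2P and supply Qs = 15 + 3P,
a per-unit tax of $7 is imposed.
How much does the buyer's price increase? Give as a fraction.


With a per-unit tax, the buyer's price increase depends on relative slopes.
Supply slope: d = 3, Demand slope: b = 2
Buyer's price increase = d * tax / (b + d)
= 3 * 7 / (2 + 3)
= 21 / 5 = 21/5

21/5


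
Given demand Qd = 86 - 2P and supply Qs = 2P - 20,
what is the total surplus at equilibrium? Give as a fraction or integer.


Find equilibrium: 86 - 2P = 2P - 20
86 + 20 = 4P
P* = 106/4 = 53/2
Q* = 2*53/2 - 20 = 33
Inverse demand: P = 43 - Q/2, so P_max = 43
Inverse supply: P = 10 + Q/2, so P_min = 10
CS = (1/2) * 33 * (43 - 53/2) = 1089/4
PS = (1/2) * 33 * (53/2 - 10) = 1089/4
TS = CS + PS = 1089/4 + 1089/4 = 1089/2

1089/2


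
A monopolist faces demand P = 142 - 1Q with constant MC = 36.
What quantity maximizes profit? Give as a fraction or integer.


TR = P*Q = (142 - 1Q)Q = 142Q - 1Q^2
MR = dTR/dQ = 142 - 2Q
Set MR = MC:
142 - 2Q = 36
106 = 2Q
Q* = 106/2 = 53

53


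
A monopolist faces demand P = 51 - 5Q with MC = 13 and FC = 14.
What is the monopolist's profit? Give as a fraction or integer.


MR = MC: 51 - 10Q = 13
Q* = 19/5
P* = 51 - 5*19/5 = 32
Profit = (P* - MC)*Q* - FC
= (32 - 13)*19/5 - 14
= 19*19/5 - 14
= 361/5 - 14 = 291/5

291/5


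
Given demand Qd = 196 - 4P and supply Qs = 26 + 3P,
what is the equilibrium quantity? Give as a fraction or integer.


First find equilibrium price:
196 - 4P = 26 + 3P
P* = 170/7 = 170/7
Then substitute into demand:
Q* = 196 - 4 * 170/7 = 692/7

692/7


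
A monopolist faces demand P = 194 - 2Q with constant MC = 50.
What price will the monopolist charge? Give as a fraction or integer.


MR = 194 - 4Q
Set MR = MC: 194 - 4Q = 50
Q* = 36
Substitute into demand:
P* = 194 - 2*36 = 122

122


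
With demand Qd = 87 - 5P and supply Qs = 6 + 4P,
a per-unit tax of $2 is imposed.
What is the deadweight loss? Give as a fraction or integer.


Pre-tax equilibrium quantity: Q* = 42
Post-tax equilibrium quantity: Q_tax = 338/9
Reduction in quantity: Q* - Q_tax = 40/9
DWL = (1/2) * tax * (Q* - Q_tax)
DWL = (1/2) * 2 * 40/9 = 40/9

40/9


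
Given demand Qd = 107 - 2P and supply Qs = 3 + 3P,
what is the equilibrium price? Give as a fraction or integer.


At equilibrium, Qd = Qs.
107 - 2P = 3 + 3P
107 - 3 = 2P + 3P
104 = 5P
P* = 104/5 = 104/5

104/5


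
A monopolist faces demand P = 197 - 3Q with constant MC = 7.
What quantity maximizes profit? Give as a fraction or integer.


TR = P*Q = (197 - 3Q)Q = 197Q - 3Q^2
MR = dTR/dQ = 197 - 6Q
Set MR = MC:
197 - 6Q = 7
190 = 6Q
Q* = 190/6 = 95/3

95/3


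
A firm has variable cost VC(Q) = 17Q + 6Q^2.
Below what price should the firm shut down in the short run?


AVC(Q) = VC(Q)/Q = 17 + 6Q
AVC is increasing in Q, so minimum AVC is at Q -> 0+.
Min AVC = 17
The firm should shut down if P < 17.

17


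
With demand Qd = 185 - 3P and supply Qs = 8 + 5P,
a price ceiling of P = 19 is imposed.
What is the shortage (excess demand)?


At P = 19:
Qd = 185 - 3*19 = 128
Qs = 8 + 5*19 = 103
Shortage = Qd - Qs = 128 - 103 = 25

25


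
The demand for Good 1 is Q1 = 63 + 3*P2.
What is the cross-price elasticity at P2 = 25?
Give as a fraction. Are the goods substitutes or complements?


dQ1/dP2 = 3
At P2 = 25: Q1 = 63 + 3*25 = 138
Exy = (dQ1/dP2)(P2/Q1) = 3 * 25 / 138 = 25/46
Since Exy > 0, the goods are substitutes.

25/46 (substitutes)


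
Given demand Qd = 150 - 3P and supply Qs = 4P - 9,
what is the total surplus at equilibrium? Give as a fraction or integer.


Find equilibrium: 150 - 3P = 4P - 9
150 + 9 = 7P
P* = 159/7 = 159/7
Q* = 4*159/7 - 9 = 573/7
Inverse demand: P = 50 - Q/3, so P_max = 50
Inverse supply: P = 9/4 + Q/4, so P_min = 9/4
CS = (1/2) * 573/7 * (50 - 159/7) = 109443/98
PS = (1/2) * 573/7 * (159/7 - 9/4) = 328329/392
TS = CS + PS = 109443/98 + 328329/392 = 109443/56

109443/56


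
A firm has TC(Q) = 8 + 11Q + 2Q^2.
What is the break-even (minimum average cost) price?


AC(Q) = 8/Q + 11 + 2Q
To minimize: dAC/dQ = -8/Q^2 + 2 = 0
Q^2 = 8/2 = 4
Q* = 2
Min AC = 8/2 + 11 + 2*2
Min AC = 4 + 11 + 4 = 19

19


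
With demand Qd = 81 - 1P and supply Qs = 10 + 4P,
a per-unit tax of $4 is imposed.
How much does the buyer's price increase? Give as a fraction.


With a per-unit tax, the buyer's price increase depends on relative slopes.
Supply slope: d = 4, Demand slope: b = 1
Buyer's price increase = d * tax / (b + d)
= 4 * 4 / (1 + 4)
= 16 / 5 = 16/5

16/5


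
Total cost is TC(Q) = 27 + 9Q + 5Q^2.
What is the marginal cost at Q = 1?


MC = dTC/dQ = 9 + 2*5*Q
At Q = 1:
MC = 9 + 10*1
MC = 9 + 10 = 19

19


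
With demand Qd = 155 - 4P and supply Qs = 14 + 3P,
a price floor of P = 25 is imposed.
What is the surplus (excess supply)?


At P = 25:
Qd = 155 - 4*25 = 55
Qs = 14 + 3*25 = 89
Surplus = Qs - Qd = 89 - 55 = 34

34


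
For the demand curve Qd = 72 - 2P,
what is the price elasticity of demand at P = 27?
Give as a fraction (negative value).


dQ/dP = -2
At P = 27: Q = 72 - 2*27 = 18
E = (dQ/dP)(P/Q) = (-2)(27/18) = -3

-3


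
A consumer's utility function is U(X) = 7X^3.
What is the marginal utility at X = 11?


MU = dU/dX = 7*3*X^(3-1)
MU = 21*X^2
At X = 11:
MU = 21 * 11^2
MU = 21 * 121 = 2541

2541


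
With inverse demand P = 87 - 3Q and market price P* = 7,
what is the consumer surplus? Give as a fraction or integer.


Maximum willingness to pay (at Q=0): P_max = 87
Quantity demanded at P* = 7:
Q* = (87 - 7)/3 = 80/3
CS = (1/2) * Q* * (P_max - P*)
CS = (1/2) * 80/3 * (87 - 7)
CS = (1/2) * 80/3 * 80 = 3200/3

3200/3


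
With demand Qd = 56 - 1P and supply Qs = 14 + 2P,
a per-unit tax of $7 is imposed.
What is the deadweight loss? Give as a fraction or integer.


Pre-tax equilibrium quantity: Q* = 42
Post-tax equilibrium quantity: Q_tax = 112/3
Reduction in quantity: Q* - Q_tax = 14/3
DWL = (1/2) * tax * (Q* - Q_tax)
DWL = (1/2) * 7 * 14/3 = 49/3

49/3


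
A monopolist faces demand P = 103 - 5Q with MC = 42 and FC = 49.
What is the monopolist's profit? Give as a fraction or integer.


MR = MC: 103 - 10Q = 42
Q* = 61/10
P* = 103 - 5*61/10 = 145/2
Profit = (P* - MC)*Q* - FC
= (145/2 - 42)*61/10 - 49
= 61/2*61/10 - 49
= 3721/20 - 49 = 2741/20

2741/20
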